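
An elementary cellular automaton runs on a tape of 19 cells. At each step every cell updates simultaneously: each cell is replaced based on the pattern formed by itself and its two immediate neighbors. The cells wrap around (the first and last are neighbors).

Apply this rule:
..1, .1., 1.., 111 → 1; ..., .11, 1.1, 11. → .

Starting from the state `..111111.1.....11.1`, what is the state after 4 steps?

...11...1.1.111111.

11.1111..11...1...1
1...11.11..1.111.1.
11.1.....111..1..1.
...11...1.1.111111.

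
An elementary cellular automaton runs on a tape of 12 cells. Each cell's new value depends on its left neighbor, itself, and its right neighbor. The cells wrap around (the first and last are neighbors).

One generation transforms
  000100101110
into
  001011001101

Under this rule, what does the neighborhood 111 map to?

1

At position 9 the neighborhood is 111; the next row has 1 there.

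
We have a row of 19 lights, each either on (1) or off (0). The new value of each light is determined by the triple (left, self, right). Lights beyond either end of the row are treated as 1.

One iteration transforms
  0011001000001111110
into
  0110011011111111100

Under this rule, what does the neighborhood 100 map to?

0

At position 0 the neighborhood is 100; the next row has 0 there.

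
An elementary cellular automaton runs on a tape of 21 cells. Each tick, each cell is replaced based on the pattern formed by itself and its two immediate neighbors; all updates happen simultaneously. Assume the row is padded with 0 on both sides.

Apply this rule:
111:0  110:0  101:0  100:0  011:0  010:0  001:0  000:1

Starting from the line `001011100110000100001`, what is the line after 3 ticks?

100000000000110001100

tick 1: 100000000000110001100
tick 2: 001111111110000100001
tick 3: 100000000000110001100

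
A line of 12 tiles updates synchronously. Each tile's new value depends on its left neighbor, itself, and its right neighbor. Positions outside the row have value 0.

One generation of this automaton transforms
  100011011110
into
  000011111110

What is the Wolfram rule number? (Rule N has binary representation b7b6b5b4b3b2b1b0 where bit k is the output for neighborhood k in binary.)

232

position 8: 111 → 1  (bit 7 = 1)
position 5: 110 → 1  (bit 6 = 1)
position 6: 101 → 1  (bit 5 = 1)
position 1: 100 → 0  (bit 4 = 0)
position 4: 011 → 1  (bit 3 = 1)
position 0: 010 → 0  (bit 2 = 0)
position 3: 001 → 0  (bit 1 = 0)
position 2: 000 → 0  (bit 0 = 0)
bits b7..b0 = 11101000 = 232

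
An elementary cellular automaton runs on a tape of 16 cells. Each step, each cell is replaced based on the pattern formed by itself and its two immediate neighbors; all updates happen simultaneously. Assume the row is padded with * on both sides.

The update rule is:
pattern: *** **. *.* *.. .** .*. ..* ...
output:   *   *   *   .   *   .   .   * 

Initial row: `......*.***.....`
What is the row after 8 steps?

.****..****.***.
*****..*********
*****..*********  (fixed point — unchanged through step 8)

*****..*********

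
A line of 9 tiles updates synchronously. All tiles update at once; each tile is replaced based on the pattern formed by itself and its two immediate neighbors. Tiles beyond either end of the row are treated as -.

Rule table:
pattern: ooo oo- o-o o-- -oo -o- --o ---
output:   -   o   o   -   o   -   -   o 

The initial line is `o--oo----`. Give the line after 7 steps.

o---oooo-

step 1: ---oo-ooo
step 2: oo-oooo-o
step 3: oooo--oo-
step 4: o--o--oo-
step 5: ------oo-
step 6: ooooo-oo-
step 7: o---oooo-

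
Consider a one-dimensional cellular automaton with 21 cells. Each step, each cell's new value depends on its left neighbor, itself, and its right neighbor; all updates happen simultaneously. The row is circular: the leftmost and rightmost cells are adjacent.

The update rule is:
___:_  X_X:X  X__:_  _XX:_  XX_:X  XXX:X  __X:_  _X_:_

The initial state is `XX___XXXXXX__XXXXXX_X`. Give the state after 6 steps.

XX____XXXXX___XXXXXX_
_X_____XXXX____XXXXXX
X_______XXX_____XXXXX
X________XX______XXXX
X_________X_______XXX
X__________________XX

X__________________XX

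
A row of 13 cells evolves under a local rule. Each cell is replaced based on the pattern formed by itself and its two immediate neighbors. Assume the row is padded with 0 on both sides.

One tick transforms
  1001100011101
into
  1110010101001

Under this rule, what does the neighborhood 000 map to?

At position 6 the neighborhood is 000; the next row has 0 there.

0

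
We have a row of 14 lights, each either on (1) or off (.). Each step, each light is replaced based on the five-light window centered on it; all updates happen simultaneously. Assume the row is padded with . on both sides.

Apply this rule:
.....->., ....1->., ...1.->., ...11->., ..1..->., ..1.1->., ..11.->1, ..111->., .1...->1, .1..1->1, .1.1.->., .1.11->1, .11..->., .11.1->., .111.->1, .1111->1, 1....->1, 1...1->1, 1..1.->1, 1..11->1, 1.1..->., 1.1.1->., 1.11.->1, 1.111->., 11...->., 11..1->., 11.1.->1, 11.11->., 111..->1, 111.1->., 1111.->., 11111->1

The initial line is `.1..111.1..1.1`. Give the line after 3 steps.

.....11.1..1.1

..11.1.1.11...
..1.1...11..1.
.....11.1..1.1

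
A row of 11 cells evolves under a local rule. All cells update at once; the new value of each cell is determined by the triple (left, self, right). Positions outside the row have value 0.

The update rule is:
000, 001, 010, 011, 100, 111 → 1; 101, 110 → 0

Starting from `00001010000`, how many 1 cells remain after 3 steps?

9

step 1: 11111011111
step 2: 11110011110
step 3: 11101111101
count of 1: 9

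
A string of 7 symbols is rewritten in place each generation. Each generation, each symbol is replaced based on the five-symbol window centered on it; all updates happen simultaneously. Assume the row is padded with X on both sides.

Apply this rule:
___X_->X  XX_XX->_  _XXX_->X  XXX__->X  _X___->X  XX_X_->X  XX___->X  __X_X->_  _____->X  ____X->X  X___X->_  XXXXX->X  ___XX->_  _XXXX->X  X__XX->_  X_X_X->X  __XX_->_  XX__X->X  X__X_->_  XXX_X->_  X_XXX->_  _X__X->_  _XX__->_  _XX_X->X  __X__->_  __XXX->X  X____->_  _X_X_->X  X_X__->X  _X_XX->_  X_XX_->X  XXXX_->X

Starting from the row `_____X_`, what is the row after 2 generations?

X_XXX__
___XXX_

___XXX_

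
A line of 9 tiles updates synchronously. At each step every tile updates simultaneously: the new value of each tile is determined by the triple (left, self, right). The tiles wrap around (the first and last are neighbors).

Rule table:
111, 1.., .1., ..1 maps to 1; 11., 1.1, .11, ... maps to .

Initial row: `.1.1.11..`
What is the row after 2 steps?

...11.11.

11.1...1.
...11.11.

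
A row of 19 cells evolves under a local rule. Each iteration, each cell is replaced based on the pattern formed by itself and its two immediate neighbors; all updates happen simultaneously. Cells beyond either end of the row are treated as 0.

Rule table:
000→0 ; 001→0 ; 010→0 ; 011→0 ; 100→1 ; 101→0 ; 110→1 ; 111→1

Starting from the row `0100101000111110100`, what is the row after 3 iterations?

0010000100011110010
0001000010001111001
0000100001000111100

0000100001000111100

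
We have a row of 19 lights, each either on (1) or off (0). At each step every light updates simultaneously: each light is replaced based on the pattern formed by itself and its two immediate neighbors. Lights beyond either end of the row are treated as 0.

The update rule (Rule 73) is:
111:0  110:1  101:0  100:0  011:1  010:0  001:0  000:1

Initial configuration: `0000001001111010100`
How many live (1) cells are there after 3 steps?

step 1: 1111100001001000001
step 2: 1000101100000011100
step 3: 0010001101111010101
count of 1: 10

10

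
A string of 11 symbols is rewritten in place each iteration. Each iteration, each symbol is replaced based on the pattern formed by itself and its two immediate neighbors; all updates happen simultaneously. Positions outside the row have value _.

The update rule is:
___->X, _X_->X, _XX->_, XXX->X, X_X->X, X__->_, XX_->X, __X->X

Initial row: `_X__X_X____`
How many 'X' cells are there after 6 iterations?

8

XX_XXXX_XXX
_XX_XXXX_XX
X_XX_XXXX_X
XX_XX_XXXXX
_XX_XX_XXXX
X_XX_XX_XXX
count of X: 8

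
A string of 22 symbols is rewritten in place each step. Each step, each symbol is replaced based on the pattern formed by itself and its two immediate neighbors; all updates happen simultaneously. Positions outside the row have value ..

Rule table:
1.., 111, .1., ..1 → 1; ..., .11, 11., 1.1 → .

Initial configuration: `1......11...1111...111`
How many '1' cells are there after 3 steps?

12

11....1..1.1.11.1.1.1.
..1..11111.1....1.1.11
.1111.111..11..11.1...
count of 1: 12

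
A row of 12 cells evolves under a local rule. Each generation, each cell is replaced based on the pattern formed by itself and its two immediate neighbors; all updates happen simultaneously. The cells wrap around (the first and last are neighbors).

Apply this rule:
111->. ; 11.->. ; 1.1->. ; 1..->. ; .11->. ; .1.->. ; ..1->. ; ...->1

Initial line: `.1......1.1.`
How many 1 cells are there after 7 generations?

4

generation 1: ...1111.....
generation 2: 11......1111
generation 3: ...1111.....  (repeats generation 1; period 2)
generation 7: ...1111.....
count of 1: 4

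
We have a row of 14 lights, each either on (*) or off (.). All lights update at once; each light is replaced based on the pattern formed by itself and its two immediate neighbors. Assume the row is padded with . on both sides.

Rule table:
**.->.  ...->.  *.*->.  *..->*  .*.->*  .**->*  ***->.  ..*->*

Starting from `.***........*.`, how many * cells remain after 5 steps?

6

**..*......***
*.****....**..
*.*...*..**.*.
*.**.*****..**
*.*..*....***.
count of *: 6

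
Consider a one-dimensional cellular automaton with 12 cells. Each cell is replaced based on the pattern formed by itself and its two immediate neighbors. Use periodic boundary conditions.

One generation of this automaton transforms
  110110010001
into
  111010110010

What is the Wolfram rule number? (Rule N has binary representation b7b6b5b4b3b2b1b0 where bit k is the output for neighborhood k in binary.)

230

position 0: 111 → 1  (bit 7 = 1)
position 1: 110 → 1  (bit 6 = 1)
position 2: 101 → 1  (bit 5 = 1)
position 5: 100 → 0  (bit 4 = 0)
position 3: 011 → 0  (bit 3 = 0)
position 7: 010 → 1  (bit 2 = 1)
position 6: 001 → 1  (bit 1 = 1)
position 9: 000 → 0  (bit 0 = 0)
bits b7..b0 = 11100110 = 230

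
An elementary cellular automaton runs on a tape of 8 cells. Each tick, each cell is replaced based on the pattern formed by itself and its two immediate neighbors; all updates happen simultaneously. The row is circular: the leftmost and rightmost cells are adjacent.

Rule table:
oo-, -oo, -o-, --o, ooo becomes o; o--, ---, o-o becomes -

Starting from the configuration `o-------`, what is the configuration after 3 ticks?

o------o
o-----oo
o----ooo

o----ooo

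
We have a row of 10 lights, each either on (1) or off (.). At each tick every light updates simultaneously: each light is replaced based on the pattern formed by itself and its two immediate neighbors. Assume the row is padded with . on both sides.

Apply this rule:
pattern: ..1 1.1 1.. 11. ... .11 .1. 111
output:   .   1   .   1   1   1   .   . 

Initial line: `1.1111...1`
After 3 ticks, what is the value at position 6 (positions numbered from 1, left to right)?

.

.11..1.1..
.11...1..1
.11.1.....
position 6 holds .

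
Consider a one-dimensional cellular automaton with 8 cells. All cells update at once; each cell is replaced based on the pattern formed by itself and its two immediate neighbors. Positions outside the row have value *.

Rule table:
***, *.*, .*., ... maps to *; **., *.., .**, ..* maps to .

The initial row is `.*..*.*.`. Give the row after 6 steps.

step 1: **..****
step 2: *....***
step 3: ..**..**
step 4: .......*
step 5: .*****..
step 6: *.***...

*.***...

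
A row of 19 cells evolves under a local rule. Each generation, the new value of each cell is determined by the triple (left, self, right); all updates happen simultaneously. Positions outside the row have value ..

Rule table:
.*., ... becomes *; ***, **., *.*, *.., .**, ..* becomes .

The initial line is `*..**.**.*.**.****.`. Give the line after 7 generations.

generation 1: *........*.........
generation 2: *.******.*.********
generation 3: *........*.........  (repeats generation 1; period 2)
generation 7: *........*.........

*........*.........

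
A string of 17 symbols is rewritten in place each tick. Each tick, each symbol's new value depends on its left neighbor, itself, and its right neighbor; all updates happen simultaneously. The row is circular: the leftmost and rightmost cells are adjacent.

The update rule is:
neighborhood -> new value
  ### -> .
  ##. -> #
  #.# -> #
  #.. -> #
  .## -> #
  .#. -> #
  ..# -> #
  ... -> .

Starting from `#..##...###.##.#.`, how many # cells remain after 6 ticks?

12

tick 1: ######.##.#######
tick 2: .....######......
tick 3: ....##....##.....
tick 4: ...####..####....
tick 5: ..##..####..##...
tick 6: .######..######..
count of #: 12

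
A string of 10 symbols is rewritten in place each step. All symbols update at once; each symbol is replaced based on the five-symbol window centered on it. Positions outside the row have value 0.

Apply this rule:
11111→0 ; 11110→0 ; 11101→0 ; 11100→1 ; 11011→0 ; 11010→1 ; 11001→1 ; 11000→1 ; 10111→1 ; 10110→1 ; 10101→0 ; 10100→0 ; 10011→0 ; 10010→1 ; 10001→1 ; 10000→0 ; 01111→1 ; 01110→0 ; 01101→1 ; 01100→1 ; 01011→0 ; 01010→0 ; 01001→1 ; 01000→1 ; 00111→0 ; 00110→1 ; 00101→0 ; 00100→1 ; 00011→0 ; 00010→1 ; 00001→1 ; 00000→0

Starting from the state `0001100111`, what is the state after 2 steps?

step 1: 0101110001
step 2: 1001011111

1001011111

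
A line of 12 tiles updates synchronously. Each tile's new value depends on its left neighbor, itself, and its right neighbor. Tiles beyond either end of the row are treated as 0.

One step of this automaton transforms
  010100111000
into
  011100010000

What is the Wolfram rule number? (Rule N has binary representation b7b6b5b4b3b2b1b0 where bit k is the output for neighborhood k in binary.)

164

position 7: 111 → 1  (bit 7 = 1)
position 8: 110 → 0  (bit 6 = 0)
position 2: 101 → 1  (bit 5 = 1)
position 4: 100 → 0  (bit 4 = 0)
position 6: 011 → 0  (bit 3 = 0)
position 1: 010 → 1  (bit 2 = 1)
position 0: 001 → 0  (bit 1 = 0)
position 10: 000 → 0  (bit 0 = 0)
bits b7..b0 = 10100100 = 164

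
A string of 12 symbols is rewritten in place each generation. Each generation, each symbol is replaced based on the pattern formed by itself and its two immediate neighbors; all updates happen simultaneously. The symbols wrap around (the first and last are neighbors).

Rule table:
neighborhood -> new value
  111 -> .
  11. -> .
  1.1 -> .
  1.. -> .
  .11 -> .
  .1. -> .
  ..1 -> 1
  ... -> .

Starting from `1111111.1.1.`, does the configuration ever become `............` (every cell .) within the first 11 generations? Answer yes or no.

............
all cells are . at generation 1

yes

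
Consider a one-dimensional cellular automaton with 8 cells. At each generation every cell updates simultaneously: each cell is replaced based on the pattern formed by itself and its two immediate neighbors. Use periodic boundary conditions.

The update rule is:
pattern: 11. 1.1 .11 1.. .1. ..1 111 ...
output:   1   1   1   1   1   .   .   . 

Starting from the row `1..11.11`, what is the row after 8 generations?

11...111

generation 1: 11.1111.
generation 2: 1111..11
generation 3: ...11.1.
generation 4: ...11111
generation 5: 1..1...1
generation 6: 11.11..1
generation 7: .11111.1
generation 8: 11...111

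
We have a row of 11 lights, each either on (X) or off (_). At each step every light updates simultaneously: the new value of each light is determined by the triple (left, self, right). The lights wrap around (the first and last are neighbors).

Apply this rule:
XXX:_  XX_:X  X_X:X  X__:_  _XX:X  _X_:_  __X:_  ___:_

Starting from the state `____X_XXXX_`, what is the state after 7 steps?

step 1: _____XX__X_
step 2: _____XX____
step 3: _____XX____  (fixed point — unchanged through step 7)

_____XX____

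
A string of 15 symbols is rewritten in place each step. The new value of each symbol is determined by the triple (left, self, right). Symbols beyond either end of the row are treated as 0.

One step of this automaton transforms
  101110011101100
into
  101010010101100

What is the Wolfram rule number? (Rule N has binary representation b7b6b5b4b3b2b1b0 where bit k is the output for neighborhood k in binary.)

76

position 3: 111 → 0  (bit 7 = 0)
position 4: 110 → 1  (bit 6 = 1)
position 1: 101 → 0  (bit 5 = 0)
position 5: 100 → 0  (bit 4 = 0)
position 2: 011 → 1  (bit 3 = 1)
position 0: 010 → 1  (bit 2 = 1)
position 6: 001 → 0  (bit 1 = 0)
position 14: 000 → 0  (bit 0 = 0)
bits b7..b0 = 01001100 = 76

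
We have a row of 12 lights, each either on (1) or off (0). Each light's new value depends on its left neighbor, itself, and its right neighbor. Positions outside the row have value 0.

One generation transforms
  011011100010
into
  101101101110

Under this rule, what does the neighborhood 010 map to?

At position 10 the neighborhood is 010; the next row has 1 there.

1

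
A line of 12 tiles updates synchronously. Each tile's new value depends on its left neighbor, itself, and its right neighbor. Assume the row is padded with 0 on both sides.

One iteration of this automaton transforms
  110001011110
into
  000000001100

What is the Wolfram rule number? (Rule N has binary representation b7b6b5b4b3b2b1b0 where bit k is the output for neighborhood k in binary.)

128

position 8: 111 → 1  (bit 7 = 1)
position 1: 110 → 0  (bit 6 = 0)
position 6: 101 → 0  (bit 5 = 0)
position 2: 100 → 0  (bit 4 = 0)
position 0: 011 → 0  (bit 3 = 0)
position 5: 010 → 0  (bit 2 = 0)
position 4: 001 → 0  (bit 1 = 0)
position 3: 000 → 0  (bit 0 = 0)
bits b7..b0 = 10000000 = 128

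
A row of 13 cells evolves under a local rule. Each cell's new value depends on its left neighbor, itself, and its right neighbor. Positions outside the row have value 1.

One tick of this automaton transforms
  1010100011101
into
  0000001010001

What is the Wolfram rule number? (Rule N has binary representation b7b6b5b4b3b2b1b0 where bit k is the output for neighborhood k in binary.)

position 9: 111 → 0  (bit 7 = 0)
position 0: 110 → 0  (bit 6 = 0)
position 1: 101 → 0  (bit 5 = 0)
position 5: 100 → 0  (bit 4 = 0)
position 8: 011 → 1  (bit 3 = 1)
position 2: 010 → 0  (bit 2 = 0)
position 7: 001 → 0  (bit 1 = 0)
position 6: 000 → 1  (bit 0 = 1)
bits b7..b0 = 00001001 = 9

9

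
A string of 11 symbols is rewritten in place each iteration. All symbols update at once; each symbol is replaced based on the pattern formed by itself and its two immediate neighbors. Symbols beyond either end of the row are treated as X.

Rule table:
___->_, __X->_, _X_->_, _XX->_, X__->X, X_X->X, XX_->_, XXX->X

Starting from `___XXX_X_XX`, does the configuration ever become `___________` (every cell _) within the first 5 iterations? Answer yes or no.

iteration 1: X___X_X_X_X
iteration 2: _X___X_X_X_
iteration 3: X_X___X_X_X
iteration 4: _X_X___X_X_
iteration 5: X_X_X___X_X
iteration 5 is X_X_X___X_X, still not uniform _

no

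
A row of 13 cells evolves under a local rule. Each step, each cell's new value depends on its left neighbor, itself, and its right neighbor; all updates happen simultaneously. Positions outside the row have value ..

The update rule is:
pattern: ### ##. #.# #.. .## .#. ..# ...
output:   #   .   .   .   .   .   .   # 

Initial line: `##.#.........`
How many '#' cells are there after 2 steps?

10

.....########
####..######.
count of #: 10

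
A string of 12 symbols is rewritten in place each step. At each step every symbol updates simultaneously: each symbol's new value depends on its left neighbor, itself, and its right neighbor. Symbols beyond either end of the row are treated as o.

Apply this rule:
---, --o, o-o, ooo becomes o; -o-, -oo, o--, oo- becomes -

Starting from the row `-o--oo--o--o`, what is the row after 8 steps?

step 1: o--o---o--o-
step 2: --o--oo--o-o
step 3: -o--o---o-o-
step 4: o--o--oo-o-o
step 5: --o--o--o-o-
step 6: -o--o--o-o-o
step 7: o--o--o-o-o-
step 8: --o--o-o-o-o

--o--o-o-o-o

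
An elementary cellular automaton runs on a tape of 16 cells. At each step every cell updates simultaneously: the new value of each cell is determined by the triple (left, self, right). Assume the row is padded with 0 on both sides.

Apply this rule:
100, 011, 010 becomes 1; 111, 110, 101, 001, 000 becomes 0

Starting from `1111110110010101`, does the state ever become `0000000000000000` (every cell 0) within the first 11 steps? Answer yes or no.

no

1000000101010101
1100000101010101
1010000101010101
1011000101010101
1010100101010101
1010110101010101
1010100101010101  (repeats step 5; period 2)
step 11: 1010100101010101
step 11 is 1010100101010101, still not uniform 0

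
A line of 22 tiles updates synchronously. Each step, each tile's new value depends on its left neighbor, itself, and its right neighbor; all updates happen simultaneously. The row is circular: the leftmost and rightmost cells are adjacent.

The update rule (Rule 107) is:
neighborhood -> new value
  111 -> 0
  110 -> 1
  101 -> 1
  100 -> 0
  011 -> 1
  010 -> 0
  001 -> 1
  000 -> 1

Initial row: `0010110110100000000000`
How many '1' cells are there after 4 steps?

10

1101111111001111111111
0111000001011000000000
1101011110111011111111
0110110011101110000000
count of 1: 10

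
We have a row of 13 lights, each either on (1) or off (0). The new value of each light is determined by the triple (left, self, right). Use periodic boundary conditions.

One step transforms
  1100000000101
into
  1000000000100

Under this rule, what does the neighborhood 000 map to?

At position 3 the neighborhood is 000; the next row has 0 there.

0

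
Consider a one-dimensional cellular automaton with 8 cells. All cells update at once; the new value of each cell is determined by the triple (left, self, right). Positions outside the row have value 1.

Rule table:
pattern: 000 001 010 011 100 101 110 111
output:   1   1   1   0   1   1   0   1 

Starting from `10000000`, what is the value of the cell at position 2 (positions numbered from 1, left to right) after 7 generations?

1

generation 1: 01111111
generation 2: 10111111
generation 3: 01011111
generation 4: 11101111
generation 5: 11010111
generation 6: 10111011
generation 7: 01010101
position 2 holds 1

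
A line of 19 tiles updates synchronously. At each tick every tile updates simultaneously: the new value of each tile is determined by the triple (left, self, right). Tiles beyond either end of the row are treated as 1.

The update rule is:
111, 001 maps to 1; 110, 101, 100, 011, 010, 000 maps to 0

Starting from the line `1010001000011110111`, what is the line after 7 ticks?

0000010000101100011
0000100001000000101
0001000010000001000
0010000100000010001
0100001000000100010
0000010000001000100
0000100000010001001

0000100000010001001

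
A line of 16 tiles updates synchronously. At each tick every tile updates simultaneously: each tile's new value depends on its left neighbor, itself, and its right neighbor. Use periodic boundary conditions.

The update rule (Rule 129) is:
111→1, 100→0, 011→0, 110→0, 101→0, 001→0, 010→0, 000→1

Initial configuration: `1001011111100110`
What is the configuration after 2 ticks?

0000001111000000
1111100110011111

1111100110011111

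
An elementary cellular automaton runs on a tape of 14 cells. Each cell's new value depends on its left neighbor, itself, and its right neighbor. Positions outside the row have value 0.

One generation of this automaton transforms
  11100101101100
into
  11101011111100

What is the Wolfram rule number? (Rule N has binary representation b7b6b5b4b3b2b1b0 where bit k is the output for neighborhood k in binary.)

234

position 1: 111 → 1  (bit 7 = 1)
position 2: 110 → 1  (bit 6 = 1)
position 6: 101 → 1  (bit 5 = 1)
position 3: 100 → 0  (bit 4 = 0)
position 0: 011 → 1  (bit 3 = 1)
position 5: 010 → 0  (bit 2 = 0)
position 4: 001 → 1  (bit 1 = 1)
position 13: 000 → 0  (bit 0 = 0)
bits b7..b0 = 11101010 = 234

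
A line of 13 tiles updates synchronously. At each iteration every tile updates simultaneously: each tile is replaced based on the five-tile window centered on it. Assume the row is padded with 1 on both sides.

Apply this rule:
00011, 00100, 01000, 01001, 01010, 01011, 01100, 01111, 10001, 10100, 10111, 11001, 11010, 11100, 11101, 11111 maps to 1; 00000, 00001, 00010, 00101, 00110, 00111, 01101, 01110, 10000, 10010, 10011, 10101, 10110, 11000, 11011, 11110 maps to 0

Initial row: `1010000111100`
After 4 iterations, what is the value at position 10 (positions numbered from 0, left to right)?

1

1111001010110
1101100101000
0100110011111
1110011001111
position 10 holds 1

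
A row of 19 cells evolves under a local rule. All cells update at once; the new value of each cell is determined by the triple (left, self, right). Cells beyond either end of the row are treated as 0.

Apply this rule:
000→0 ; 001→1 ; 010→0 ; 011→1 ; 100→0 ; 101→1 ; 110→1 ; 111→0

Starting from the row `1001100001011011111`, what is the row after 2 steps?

0110100101100010010

step 1: 0011100010111110001
step 2: 0110100101100010010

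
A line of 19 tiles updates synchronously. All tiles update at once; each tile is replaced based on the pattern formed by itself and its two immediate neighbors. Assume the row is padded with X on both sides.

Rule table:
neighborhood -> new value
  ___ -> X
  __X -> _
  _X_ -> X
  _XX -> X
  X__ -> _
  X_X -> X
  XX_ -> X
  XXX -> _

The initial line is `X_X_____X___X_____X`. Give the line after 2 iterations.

__XXX_XXXXXXXXX_XXX

XXX_XXX_X_X_X_XXX_X
__XXX_XXXXXXXXX_XXX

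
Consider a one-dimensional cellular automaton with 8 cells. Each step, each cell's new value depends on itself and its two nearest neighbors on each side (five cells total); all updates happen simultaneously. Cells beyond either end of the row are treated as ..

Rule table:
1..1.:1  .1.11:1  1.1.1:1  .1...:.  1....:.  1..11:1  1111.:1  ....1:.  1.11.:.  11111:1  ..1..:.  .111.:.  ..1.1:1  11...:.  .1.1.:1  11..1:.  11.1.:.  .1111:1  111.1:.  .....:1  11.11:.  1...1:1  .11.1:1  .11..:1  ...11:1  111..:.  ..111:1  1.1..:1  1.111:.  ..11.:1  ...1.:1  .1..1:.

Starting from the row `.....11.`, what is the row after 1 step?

111.111.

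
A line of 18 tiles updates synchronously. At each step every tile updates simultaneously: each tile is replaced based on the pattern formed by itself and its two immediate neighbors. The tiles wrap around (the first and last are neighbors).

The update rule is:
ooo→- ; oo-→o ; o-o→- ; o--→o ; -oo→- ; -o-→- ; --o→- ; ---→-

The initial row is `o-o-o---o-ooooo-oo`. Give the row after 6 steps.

-o---o----o-------

o----o--------o---
-o----o--------o--
--o----o--------o-
---o----o--------o
o---o----o--------
-o---o----o-------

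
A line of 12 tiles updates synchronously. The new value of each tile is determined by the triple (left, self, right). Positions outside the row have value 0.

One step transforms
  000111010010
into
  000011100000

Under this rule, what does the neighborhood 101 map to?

At position 6 the neighborhood is 101; the next row has 1 there.

1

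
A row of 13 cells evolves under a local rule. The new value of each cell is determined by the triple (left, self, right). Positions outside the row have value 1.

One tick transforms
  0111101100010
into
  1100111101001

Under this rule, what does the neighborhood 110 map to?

1

At position 4 the neighborhood is 110; the next row has 1 there.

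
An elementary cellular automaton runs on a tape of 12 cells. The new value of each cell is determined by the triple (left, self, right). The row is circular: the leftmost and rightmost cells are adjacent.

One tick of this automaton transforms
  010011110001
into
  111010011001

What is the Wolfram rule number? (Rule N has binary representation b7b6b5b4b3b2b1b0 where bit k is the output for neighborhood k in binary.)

124

position 5: 111 → 0  (bit 7 = 0)
position 7: 110 → 1  (bit 6 = 1)
position 0: 101 → 1  (bit 5 = 1)
position 2: 100 → 1  (bit 4 = 1)
position 4: 011 → 1  (bit 3 = 1)
position 1: 010 → 1  (bit 2 = 1)
position 3: 001 → 0  (bit 1 = 0)
position 9: 000 → 0  (bit 0 = 0)
bits b7..b0 = 01111100 = 124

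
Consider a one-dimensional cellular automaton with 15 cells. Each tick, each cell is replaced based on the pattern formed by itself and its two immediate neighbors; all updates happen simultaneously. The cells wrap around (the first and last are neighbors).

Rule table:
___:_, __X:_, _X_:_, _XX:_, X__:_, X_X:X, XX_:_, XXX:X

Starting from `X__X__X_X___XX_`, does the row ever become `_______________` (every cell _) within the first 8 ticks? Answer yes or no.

yes

_______X______X
_______________
all cells are _ at tick 2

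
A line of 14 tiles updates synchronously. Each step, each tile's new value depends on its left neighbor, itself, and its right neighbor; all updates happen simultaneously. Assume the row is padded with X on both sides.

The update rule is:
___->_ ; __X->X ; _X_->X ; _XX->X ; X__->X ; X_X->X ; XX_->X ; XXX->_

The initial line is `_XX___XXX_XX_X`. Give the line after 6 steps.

X__XX__XXXX_XX

step 1: XXXX_XX_XXXXXX
step 2: ___XXXXXX_____
step 3: X_XX____XX___X
step 4: XXXXX__XXXX_XX
step 5: ____XXXX__XXX_
step 6: X__XX__XXXX_XX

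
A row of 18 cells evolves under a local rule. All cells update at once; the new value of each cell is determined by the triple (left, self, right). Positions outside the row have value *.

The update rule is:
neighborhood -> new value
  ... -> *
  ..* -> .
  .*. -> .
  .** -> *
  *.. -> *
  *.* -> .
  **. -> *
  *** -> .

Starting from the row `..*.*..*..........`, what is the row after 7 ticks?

***.***......****.

tick 1: *....*..*********.
tick 2: ****..*.*.......*.
tick 3: ...**....******...
tick 4: **.*****.*....***.
tick 5: .*.*...*..***.*.*.
tick 6: ....**..*.*.*.....
tick 7: ***.***......****.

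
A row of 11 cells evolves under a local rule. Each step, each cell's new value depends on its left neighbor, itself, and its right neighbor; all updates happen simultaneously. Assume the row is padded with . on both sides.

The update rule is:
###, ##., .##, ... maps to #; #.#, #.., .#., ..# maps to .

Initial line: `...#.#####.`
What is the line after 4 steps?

##...#####.
##.#.#####.
##...#####.  (repeats step 1; period 2)
step 4: ##.#.#####.

##.#.#####.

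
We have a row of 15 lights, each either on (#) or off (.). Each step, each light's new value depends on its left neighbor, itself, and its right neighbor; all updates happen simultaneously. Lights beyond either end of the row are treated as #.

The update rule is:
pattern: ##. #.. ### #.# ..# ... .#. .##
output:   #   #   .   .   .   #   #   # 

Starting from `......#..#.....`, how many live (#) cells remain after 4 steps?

#####.##.#####.
....#.##.#...#.
###.#.##.###.#.
..#.#.##.#.#.#.
count of #: 7

7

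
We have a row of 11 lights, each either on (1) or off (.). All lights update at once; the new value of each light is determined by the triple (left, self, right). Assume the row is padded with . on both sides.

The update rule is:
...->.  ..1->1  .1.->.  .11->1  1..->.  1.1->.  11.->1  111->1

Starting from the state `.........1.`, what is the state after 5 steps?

....1......

........1..
.......1...
......1....
.....1.....
....1......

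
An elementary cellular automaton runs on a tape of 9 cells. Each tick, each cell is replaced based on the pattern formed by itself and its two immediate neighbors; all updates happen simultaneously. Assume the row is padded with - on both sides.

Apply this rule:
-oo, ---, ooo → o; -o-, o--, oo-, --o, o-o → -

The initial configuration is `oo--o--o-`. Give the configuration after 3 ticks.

o-oooooo-

tick 1: o--------
tick 2: --ooooooo
tick 3: o-oooooo-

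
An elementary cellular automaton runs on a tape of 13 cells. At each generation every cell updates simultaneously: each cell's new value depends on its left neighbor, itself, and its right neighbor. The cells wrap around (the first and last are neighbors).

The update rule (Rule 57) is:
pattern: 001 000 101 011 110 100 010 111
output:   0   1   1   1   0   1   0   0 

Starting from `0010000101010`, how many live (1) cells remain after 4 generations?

1001110010101
0101001001011
1010100100110
0101010010101
count of 1: 6

6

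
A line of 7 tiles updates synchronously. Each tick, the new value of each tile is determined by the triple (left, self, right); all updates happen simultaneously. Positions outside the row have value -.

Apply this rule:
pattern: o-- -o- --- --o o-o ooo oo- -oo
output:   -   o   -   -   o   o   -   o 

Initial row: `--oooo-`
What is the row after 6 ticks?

--o----

--ooo--
--oo---
--o----
--o----  (fixed point — unchanged through tick 6)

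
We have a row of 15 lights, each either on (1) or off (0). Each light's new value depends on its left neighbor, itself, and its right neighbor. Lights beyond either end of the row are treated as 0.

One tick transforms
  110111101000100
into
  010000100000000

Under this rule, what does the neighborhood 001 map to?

At position 11 the neighborhood is 001; the next row has 0 there.

0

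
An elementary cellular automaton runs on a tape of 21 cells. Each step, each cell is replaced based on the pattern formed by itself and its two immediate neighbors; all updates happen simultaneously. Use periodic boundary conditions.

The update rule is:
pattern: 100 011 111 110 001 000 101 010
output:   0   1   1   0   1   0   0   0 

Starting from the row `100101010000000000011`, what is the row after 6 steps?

001000000000000000111
010000000000000001110
100000000000000011100
000000000000000111001
000000000000001110010
000000000000011100100

000000000000011100100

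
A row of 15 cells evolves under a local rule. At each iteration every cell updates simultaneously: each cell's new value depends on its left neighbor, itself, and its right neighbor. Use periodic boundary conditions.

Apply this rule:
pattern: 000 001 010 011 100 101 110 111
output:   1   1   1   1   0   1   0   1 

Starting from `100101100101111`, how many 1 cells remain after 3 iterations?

11

001111001111111
011110011111110
111100111111100
count of 1: 11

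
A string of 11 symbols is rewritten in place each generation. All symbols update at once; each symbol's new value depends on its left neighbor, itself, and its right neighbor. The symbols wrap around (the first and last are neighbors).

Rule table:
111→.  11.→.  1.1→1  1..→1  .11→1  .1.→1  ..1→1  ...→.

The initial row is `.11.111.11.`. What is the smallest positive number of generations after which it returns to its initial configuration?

11.11..11.1
..11.111.11
111.11..11.
1..11.111.1
.111.11..11
11..11.111.
1.111.11..1
.11..11.111
11.111.11..
1.11..11.11
.11.111.11.

11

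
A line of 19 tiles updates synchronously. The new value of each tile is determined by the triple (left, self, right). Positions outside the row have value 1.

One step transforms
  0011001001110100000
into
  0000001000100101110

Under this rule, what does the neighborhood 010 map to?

At position 6 the neighborhood is 010; the next row has 1 there.

1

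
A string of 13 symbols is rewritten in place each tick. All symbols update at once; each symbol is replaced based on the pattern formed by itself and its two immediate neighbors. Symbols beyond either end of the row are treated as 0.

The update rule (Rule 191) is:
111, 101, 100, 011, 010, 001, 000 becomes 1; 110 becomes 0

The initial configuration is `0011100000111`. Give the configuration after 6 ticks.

1111111011011

tick 1: 1111011111110
tick 2: 1110111111101
tick 3: 1101111111011
tick 4: 1011111110110
tick 5: 1111111101101
tick 6: 1111111011011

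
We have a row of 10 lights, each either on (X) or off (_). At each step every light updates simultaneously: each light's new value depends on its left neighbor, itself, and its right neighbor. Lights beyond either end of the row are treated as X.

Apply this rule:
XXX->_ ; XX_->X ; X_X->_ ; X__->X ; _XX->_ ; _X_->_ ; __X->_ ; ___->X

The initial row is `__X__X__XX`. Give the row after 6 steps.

XX__XX__X_

X__X__X___
XX__X__XX_
_XX__X__X_
__XX__X___
X__XX__XX_
XX__XX__X_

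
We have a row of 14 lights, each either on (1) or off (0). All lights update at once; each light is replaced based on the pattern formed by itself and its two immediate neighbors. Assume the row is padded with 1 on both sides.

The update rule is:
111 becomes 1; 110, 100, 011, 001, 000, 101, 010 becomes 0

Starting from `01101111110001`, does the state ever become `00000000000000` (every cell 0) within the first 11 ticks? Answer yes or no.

00000111100000
00000011000000
00000000000000
all cells are 0 at tick 3

yes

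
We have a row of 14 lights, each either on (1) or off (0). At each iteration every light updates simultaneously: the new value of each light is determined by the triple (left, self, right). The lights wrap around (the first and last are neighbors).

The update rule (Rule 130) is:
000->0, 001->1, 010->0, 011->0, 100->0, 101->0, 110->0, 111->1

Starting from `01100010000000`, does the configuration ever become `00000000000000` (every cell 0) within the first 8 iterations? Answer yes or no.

no

iteration 1: 10000100000000
iteration 2: 00001000000001
iteration 3: 00010000000010
iteration 4: 00100000000100
iteration 5: 01000000001000
iteration 6: 10000000010000
iteration 7: 00000000100001
iteration 8: 00000001000010
iteration 8 is 00000001000010, still not uniform 0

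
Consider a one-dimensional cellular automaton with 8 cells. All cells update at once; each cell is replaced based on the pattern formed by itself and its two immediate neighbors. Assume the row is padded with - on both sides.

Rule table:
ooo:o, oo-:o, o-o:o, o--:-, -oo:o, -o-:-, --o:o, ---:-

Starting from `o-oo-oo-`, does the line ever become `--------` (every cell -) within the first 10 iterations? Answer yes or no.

-oooooo-
ooooooo-
ooooooo-  (fixed point — unchanged through iteration 10)
iteration 10 is ooooooo-, still not uniform -

no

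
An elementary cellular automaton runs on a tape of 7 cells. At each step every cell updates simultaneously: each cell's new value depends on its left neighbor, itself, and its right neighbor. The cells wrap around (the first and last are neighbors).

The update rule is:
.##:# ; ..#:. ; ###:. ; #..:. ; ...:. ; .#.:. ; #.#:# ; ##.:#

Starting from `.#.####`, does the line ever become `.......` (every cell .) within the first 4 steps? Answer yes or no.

step 1: #.##..#
step 2: ####..#
step 3: ...#..#
step 4: .......
all cells are . at step 4

yes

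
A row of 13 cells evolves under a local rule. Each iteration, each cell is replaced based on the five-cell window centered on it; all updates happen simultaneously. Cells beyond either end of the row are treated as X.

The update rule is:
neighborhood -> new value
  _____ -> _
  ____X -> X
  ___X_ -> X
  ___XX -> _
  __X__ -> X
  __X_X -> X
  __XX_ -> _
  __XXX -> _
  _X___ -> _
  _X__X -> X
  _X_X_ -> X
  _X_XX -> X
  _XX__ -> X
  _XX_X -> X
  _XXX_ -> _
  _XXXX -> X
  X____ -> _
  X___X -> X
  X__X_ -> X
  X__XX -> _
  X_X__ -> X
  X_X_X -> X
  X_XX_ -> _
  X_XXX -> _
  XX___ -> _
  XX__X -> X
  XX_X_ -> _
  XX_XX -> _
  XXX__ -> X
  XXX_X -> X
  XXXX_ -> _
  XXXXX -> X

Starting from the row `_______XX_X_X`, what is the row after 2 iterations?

_____X__X_XX_
___XXXXXXX_X_

___XXXXXXX_X_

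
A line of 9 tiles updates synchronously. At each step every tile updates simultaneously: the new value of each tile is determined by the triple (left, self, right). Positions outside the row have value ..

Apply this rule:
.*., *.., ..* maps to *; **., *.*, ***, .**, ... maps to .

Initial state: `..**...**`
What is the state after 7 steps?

....*...*

.*..*.*..
*****.**.
........*
.......**
......*..
.....***.
....*...*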